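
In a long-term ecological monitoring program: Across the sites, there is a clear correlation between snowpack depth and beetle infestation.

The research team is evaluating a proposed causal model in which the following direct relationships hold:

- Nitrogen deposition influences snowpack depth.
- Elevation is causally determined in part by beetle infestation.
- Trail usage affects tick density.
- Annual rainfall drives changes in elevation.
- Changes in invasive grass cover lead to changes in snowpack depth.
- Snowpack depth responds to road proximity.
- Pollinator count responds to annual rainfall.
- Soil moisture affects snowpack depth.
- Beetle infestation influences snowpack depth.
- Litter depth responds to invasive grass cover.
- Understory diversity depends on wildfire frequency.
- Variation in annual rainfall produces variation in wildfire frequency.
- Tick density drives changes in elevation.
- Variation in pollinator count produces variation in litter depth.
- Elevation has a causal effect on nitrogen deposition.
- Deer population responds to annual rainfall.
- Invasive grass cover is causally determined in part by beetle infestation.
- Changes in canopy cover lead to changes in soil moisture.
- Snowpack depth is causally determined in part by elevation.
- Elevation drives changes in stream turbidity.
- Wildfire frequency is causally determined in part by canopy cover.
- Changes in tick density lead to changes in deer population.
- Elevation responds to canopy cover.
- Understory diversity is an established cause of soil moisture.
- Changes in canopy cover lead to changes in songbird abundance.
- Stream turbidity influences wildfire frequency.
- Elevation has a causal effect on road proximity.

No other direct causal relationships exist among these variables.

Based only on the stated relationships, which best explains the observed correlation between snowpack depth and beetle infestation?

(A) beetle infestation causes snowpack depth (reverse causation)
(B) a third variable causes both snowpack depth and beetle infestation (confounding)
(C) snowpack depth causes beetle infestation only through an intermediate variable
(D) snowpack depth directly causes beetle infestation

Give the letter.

A

The stated link runs beetle infestation → snowpack depth; snowpack depth has no causal path to beetle infestation. No variable causes both, so confounding is ruled out. The correlation reflects reverse causation.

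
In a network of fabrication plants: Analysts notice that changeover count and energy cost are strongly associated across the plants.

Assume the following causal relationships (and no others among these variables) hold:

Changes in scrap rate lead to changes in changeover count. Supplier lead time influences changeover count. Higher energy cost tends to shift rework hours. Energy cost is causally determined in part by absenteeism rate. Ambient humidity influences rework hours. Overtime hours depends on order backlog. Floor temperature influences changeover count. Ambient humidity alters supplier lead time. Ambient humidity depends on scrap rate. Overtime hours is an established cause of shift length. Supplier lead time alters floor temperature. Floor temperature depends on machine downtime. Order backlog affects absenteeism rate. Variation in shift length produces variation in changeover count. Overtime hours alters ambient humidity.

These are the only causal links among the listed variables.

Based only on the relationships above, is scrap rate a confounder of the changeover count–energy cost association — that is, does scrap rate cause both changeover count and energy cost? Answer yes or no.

Scrap rate has no stated causal path to energy cost. A confounder must cause both variables, so scrap rate does not qualify.

no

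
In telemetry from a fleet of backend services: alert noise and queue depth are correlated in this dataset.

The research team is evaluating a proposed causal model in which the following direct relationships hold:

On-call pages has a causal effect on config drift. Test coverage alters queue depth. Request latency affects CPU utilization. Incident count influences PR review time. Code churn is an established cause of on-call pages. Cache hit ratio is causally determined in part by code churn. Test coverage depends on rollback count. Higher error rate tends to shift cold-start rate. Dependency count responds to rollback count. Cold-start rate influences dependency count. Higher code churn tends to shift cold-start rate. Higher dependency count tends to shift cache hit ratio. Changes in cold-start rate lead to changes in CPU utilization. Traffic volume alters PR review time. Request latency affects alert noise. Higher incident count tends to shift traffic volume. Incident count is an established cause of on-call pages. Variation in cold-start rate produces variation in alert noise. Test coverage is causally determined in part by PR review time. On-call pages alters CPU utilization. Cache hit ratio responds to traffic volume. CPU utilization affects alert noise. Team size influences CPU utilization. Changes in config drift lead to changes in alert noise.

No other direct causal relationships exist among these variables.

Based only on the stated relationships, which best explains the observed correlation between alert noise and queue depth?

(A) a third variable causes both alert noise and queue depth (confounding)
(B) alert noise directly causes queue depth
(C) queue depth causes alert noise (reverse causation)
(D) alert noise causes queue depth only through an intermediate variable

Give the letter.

A

Incident count causes alert noise (incident count → on-call pages → config drift → alert noise) and queue depth (incident count → PR review time → test coverage → queue depth) — a common cause creating the correlation.
There is no stated path from alert noise to queue depth or from queue depth to alert noise, so neither direct nor reverse causation applies.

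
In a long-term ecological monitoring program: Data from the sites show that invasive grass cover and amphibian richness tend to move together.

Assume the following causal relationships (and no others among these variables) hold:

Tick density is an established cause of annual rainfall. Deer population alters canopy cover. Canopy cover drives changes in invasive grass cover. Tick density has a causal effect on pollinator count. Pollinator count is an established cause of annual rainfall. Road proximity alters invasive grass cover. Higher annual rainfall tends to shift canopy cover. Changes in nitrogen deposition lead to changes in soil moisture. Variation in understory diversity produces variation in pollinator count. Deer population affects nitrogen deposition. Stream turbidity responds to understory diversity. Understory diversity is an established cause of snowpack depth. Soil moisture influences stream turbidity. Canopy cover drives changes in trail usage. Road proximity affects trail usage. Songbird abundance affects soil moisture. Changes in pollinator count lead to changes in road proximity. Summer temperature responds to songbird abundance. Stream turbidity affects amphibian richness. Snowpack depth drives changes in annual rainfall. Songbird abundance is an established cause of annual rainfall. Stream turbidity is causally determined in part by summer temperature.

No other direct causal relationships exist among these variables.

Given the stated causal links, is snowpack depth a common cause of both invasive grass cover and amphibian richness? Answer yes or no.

Snowpack depth has no stated causal path to amphibian richness. A confounder must cause both variables, so snowpack depth does not qualify.

no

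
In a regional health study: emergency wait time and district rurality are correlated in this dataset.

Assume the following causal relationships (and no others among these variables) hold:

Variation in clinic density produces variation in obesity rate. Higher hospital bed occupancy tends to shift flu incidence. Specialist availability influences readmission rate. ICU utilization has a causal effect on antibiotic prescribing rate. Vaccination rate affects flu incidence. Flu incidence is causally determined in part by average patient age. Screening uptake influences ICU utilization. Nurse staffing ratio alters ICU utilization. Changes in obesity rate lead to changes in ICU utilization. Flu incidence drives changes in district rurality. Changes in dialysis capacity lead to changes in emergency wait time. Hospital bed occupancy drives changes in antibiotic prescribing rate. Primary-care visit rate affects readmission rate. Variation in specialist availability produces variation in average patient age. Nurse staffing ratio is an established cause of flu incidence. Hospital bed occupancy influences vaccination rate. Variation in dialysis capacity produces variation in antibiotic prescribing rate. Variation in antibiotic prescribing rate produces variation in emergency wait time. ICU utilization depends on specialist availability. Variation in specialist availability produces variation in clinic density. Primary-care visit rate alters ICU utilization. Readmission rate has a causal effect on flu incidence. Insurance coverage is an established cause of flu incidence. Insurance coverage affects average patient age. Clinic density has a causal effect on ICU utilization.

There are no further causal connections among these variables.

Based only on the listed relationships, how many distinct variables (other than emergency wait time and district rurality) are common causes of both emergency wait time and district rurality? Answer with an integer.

4

The common causes are: hospital bed occupancy (to emergency wait time via hospital bed occupancy → antibiotic prescribing rate → emergency wait time; to district rurality via hospital bed occupancy → flu incidence → district rurality); nurse staffing ratio (to emergency wait time via nurse staffing ratio → ICU utilization → antibiotic prescribing rate → emergency wait time; to district rurality via nurse staffing ratio → flu incidence → district rurality); primary-care visit rate (to emergency wait time via primary-care visit rate → ICU utilization → antibiotic prescribing rate → emergency wait time; to district rurality via primary-care visit rate → readmission rate → flu incidence → district rurality); specialist availability (to emergency wait time via specialist availability → ICU utilization → antibiotic prescribing rate → emergency wait time; to district rurality via specialist availability → average patient age → flu incidence → district rurality).
Every other variable lacks a causal path to at least one of emergency wait time and district rurality.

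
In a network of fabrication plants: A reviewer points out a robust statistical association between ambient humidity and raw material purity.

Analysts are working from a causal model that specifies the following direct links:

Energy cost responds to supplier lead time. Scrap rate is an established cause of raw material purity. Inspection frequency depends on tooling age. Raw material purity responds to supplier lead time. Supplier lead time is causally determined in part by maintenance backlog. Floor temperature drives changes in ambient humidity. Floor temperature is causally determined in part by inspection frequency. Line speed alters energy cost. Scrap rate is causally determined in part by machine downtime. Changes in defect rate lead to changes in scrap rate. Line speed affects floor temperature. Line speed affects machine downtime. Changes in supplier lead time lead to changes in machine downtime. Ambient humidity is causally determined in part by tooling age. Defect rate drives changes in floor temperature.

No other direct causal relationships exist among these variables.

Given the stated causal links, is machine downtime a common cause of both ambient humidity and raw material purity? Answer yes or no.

Machine downtime has no stated causal path to ambient humidity. A confounder must cause both variables, so machine downtime does not qualify.

no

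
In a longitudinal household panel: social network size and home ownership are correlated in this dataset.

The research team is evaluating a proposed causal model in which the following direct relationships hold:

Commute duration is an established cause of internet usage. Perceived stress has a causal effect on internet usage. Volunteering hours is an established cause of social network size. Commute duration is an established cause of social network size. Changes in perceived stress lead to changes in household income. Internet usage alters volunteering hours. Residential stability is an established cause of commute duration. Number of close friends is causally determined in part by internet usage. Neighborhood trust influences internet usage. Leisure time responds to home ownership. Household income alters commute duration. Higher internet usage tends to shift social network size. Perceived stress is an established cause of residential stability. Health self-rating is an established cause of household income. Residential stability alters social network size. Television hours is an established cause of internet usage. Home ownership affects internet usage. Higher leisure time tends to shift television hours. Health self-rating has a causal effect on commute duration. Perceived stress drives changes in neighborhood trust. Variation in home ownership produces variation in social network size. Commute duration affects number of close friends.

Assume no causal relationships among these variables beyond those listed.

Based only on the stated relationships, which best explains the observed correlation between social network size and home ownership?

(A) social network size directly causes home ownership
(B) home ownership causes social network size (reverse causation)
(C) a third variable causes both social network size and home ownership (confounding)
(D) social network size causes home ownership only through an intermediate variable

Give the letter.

B

The stated link runs home ownership → social network size; social network size has no causal path to home ownership. No variable causes both, so confounding is ruled out. The correlation reflects reverse causation.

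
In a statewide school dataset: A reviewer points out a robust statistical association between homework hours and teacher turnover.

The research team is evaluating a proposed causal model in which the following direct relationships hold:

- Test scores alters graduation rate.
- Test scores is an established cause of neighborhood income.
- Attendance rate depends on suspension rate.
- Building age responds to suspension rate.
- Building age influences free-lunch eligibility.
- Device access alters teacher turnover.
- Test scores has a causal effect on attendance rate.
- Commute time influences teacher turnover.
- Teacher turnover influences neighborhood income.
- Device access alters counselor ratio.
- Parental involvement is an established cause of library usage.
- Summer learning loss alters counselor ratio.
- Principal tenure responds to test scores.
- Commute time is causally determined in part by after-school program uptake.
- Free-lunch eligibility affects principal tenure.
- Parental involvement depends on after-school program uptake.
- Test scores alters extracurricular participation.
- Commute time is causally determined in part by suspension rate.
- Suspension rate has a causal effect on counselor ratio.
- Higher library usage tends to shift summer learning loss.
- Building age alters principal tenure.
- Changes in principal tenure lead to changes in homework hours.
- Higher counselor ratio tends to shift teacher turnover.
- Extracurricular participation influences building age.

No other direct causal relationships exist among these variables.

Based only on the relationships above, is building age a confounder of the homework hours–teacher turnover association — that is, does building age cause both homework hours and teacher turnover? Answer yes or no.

Building age has no stated causal path to teacher turnover. A confounder must cause both variables, so building age does not qualify.

no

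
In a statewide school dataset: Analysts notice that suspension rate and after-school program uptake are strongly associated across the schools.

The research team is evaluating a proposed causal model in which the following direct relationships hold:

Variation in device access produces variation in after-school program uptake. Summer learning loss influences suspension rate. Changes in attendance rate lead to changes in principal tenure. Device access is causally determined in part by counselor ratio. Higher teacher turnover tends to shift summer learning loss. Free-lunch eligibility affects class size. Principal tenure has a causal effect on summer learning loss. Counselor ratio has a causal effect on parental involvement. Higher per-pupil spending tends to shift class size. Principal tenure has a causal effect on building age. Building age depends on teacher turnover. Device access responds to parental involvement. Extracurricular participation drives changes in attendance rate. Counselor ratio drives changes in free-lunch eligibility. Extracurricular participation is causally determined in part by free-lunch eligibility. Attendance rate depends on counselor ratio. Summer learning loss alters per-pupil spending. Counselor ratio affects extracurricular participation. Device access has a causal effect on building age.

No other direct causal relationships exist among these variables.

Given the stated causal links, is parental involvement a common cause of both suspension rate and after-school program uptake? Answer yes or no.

Parental involvement has no stated causal path to suspension rate. A confounder must cause both variables, so parental involvement does not qualify.

no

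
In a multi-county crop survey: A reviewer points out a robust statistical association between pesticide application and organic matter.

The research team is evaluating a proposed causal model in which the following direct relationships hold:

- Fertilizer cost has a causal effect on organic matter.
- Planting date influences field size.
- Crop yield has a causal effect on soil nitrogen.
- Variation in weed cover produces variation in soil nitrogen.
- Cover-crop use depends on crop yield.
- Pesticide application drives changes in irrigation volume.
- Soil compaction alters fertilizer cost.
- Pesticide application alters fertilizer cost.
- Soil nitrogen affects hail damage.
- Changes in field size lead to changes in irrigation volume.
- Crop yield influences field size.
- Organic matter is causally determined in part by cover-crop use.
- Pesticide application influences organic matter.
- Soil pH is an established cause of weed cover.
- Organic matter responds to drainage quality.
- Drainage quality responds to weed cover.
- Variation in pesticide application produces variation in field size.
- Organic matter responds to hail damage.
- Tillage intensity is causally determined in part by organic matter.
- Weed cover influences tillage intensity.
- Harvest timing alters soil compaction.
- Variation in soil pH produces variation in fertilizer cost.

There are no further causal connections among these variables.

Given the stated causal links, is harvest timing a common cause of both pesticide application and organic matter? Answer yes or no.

no

Harvest timing has no stated causal path to pesticide application. A confounder must cause both variables, so harvest timing does not qualify.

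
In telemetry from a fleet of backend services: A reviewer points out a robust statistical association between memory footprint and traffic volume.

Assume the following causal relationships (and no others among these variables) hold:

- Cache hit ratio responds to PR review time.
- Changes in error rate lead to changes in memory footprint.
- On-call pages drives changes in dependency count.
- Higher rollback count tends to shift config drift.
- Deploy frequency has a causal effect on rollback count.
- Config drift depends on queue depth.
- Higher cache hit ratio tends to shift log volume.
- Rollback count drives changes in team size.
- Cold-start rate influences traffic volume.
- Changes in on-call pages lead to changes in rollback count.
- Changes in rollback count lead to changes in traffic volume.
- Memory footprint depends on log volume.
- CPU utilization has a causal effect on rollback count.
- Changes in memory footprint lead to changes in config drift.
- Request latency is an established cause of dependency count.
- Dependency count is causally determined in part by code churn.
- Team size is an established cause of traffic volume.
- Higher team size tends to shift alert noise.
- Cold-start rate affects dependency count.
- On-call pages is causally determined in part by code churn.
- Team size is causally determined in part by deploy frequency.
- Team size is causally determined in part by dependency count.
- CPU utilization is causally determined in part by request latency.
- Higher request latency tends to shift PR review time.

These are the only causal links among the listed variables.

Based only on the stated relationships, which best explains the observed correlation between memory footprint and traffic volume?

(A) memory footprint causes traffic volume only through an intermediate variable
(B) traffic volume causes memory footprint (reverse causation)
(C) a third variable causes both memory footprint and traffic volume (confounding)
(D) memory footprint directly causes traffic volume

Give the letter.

C

Request latency causes memory footprint (request latency → PR review time → cache hit ratio → log volume → memory footprint) and traffic volume (request latency → CPU utilization → rollback count → traffic volume) — a common cause creating the correlation.
There is no stated path from memory footprint to traffic volume or from traffic volume to memory footprint, so neither direct nor reverse causation applies.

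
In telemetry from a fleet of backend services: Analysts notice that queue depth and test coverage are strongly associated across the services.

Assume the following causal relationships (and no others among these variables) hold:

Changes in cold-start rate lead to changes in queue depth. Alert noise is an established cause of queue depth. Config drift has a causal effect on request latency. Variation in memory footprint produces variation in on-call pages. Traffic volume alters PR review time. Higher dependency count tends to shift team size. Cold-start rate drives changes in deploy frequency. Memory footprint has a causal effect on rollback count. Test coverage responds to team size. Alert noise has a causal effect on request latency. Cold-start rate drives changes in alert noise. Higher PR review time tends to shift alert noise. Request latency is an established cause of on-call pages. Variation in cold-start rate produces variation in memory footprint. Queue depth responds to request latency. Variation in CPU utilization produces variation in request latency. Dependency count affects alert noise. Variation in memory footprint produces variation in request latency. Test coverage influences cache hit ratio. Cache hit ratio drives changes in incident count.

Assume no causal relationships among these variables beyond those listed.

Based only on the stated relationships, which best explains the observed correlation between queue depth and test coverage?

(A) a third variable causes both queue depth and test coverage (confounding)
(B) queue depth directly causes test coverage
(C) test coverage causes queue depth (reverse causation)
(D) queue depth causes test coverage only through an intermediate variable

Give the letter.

Dependency count causes queue depth (dependency count → alert noise → queue depth) and test coverage (dependency count → team size → test coverage) — a common cause creating the correlation.
There is no stated path from queue depth to test coverage or from test coverage to queue depth, so neither direct nor reverse causation applies.

A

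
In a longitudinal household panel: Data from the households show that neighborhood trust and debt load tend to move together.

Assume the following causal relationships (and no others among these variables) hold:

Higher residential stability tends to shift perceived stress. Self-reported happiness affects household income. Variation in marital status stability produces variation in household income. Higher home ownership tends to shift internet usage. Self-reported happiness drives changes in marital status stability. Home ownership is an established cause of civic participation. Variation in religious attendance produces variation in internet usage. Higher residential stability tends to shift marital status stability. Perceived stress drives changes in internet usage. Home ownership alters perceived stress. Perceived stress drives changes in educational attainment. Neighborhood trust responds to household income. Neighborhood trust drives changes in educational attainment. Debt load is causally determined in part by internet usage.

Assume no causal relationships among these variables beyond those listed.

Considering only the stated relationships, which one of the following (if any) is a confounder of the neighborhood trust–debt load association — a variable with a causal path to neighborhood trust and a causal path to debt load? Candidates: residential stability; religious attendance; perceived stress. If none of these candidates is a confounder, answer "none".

Residential stability causes neighborhood trust (residential stability → marital status stability → household income → neighborhood trust) and also causes debt load (residential stability → perceived stress → internet usage → debt load); it is a common cause of both.
Each of the other candidates lacks a causal path to at least one of neighborhood trust and debt load, so they do not confound the relationship.

residential stability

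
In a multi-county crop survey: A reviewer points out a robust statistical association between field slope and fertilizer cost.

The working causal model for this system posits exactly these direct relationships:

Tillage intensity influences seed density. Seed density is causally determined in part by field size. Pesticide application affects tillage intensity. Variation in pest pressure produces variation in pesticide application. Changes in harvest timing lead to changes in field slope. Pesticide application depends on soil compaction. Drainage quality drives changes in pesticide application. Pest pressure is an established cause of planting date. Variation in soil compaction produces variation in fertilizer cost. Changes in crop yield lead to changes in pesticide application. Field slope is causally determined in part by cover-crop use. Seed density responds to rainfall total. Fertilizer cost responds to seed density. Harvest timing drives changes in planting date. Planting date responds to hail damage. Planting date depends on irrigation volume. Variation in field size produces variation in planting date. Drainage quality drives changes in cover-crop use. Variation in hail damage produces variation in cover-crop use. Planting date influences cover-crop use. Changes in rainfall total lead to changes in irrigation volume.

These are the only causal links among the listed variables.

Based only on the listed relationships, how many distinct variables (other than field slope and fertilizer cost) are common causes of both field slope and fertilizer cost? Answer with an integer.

4

The common causes are: drainage quality (to field slope via drainage quality → cover-crop use → field slope; to fertilizer cost via drainage quality → pesticide application → tillage intensity → seed density → fertilizer cost); field size (to field slope via field size → planting date → cover-crop use → field slope; to fertilizer cost via field size → seed density → fertilizer cost); pest pressure (to field slope via pest pressure → planting date → cover-crop use → field slope; to fertilizer cost via pest pressure → pesticide application → tillage intensity → seed density → fertilizer cost); rainfall total (to field slope via rainfall total → irrigation volume → planting date → cover-crop use → field slope; to fertilizer cost via rainfall total → seed density → fertilizer cost).
Every other variable lacks a causal path to at least one of field slope and fertilizer cost.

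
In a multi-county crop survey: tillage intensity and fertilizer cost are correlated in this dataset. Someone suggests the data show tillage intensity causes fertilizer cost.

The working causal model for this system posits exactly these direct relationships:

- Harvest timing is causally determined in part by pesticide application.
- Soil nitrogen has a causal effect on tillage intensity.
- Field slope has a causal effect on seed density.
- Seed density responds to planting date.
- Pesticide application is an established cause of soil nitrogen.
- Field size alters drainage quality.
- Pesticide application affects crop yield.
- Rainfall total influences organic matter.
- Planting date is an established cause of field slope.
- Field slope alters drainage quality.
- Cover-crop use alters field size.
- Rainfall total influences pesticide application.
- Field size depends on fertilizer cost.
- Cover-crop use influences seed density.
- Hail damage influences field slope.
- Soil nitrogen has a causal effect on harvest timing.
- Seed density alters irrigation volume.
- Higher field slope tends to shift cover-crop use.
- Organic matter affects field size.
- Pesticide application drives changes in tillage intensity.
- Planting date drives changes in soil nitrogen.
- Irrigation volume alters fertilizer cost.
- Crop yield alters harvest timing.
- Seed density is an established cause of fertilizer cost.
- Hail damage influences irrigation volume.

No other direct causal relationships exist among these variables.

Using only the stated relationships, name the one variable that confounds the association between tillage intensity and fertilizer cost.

planting date

Planting date has a causal path to tillage intensity (planting date → soil nitrogen → tillage intensity) and a separate causal path to fertilizer cost (planting date → seed density → fertilizer cost), so it is a common cause of both.
No stated relationship gives tillage intensity a causal route to fertilizer cost, so the correlation is explained by the shared upstream cause rather than a direct effect.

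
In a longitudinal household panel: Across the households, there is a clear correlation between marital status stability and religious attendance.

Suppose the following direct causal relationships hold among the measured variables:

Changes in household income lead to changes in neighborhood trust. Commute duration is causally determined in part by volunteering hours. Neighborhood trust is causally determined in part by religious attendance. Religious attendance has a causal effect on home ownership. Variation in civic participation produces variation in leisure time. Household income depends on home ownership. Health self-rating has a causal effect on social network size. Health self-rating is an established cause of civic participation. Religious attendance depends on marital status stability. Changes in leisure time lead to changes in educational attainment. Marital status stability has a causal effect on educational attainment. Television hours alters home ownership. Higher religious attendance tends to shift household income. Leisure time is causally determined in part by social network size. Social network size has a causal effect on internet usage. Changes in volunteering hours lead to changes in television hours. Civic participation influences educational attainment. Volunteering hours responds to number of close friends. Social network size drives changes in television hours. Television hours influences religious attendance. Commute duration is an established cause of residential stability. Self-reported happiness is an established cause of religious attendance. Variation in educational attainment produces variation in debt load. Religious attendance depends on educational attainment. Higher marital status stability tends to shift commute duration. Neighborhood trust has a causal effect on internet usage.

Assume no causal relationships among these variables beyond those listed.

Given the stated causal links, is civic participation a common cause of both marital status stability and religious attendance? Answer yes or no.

Civic participation has no stated causal path to marital status stability. A confounder must cause both variables, so civic participation does not qualify.

no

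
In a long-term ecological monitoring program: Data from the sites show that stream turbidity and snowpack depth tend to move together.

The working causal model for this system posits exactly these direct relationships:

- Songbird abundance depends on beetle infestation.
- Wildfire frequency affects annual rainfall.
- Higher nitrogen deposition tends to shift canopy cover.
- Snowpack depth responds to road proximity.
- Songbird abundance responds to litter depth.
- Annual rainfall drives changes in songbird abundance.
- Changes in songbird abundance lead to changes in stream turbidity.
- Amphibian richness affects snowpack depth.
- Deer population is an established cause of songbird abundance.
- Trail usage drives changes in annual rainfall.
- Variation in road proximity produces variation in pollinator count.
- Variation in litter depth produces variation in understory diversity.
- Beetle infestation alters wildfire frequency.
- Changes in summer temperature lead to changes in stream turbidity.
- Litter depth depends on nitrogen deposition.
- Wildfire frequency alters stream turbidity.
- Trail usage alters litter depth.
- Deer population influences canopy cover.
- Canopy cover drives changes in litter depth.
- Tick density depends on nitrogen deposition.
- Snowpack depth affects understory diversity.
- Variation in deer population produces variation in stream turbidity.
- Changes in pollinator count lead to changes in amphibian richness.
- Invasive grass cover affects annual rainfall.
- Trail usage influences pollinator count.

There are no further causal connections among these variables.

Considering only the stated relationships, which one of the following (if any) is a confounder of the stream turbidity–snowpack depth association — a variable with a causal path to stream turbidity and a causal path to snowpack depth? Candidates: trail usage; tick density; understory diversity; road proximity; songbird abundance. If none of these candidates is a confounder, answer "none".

trail usage

Trail usage causes stream turbidity (trail usage → annual rainfall → songbird abundance → stream turbidity) and also causes snowpack depth (trail usage → pollinator count → amphibian richness → snowpack depth); it is a common cause of both.
Each of the other candidates lacks a causal path to at least one of stream turbidity and snowpack depth, so they do not confound the relationship.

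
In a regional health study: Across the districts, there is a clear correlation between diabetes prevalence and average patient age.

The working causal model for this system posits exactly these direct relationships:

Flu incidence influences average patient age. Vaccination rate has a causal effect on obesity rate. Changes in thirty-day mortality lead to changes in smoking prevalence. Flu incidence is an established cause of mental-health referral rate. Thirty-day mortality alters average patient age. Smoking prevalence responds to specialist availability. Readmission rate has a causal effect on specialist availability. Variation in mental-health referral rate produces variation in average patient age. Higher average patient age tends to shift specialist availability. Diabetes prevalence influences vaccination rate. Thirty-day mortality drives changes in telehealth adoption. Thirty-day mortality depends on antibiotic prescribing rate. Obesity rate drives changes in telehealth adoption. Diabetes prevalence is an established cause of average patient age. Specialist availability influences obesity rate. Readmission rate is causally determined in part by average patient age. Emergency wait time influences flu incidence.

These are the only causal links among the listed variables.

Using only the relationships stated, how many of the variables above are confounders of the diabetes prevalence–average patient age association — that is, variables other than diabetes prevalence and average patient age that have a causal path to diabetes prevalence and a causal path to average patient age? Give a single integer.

0

No listed variable has a causal path to both diabetes prevalence and average patient age, so there are no common causes.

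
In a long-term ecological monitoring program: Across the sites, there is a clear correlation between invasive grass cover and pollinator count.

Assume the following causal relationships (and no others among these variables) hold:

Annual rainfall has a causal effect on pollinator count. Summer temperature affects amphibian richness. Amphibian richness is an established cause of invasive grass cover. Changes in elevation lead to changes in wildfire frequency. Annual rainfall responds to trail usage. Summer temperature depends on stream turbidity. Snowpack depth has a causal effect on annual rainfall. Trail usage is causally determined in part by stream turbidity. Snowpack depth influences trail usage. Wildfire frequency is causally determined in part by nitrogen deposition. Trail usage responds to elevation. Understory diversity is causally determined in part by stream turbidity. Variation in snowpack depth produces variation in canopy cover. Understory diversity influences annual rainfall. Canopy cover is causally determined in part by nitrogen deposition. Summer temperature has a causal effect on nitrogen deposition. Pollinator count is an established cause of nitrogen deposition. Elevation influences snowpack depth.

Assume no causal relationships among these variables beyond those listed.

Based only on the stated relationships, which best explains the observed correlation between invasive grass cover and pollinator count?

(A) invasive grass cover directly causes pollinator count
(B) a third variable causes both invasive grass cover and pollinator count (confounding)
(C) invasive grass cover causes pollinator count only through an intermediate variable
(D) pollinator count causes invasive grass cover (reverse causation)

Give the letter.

B

Stream turbidity causes invasive grass cover (stream turbidity → summer temperature → amphibian richness → invasive grass cover) and pollinator count (stream turbidity → trail usage → annual rainfall → pollinator count) — a common cause creating the correlation.
There is no stated path from invasive grass cover to pollinator count or from pollinator count to invasive grass cover, so neither direct nor reverse causation applies.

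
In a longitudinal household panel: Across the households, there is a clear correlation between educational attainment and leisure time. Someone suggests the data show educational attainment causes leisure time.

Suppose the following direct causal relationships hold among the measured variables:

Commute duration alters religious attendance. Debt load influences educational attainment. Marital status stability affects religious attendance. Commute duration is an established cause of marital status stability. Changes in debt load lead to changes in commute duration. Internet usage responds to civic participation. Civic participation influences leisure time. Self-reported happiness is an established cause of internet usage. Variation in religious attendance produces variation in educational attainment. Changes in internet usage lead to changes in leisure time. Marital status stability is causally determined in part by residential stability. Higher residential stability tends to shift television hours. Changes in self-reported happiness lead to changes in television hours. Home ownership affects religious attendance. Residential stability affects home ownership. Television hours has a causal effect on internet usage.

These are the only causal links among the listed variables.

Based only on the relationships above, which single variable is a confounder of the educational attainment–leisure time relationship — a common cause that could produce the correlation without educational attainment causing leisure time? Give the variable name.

residential stability

Residential stability has a causal path to educational attainment (residential stability → marital status stability → religious attendance → educational attainment) and a separate causal path to leisure time (residential stability → television hours → internet usage → leisure time), so it is a common cause of both.
No stated relationship gives educational attainment a causal route to leisure time, so the correlation is explained by the shared upstream cause rather than a direct effect.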